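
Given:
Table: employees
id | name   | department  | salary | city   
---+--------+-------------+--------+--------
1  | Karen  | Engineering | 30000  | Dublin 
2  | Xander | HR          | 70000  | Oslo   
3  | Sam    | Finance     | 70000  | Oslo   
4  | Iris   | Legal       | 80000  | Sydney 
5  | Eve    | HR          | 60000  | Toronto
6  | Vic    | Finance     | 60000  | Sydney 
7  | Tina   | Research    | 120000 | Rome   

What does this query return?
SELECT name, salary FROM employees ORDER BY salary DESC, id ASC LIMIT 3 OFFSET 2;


Sort by salary DESC (id ASC tiebreak), then skip 2 and take 3
Rows 3 through 5

3 rows:
Xander, 70000
Sam, 70000
Eve, 60000


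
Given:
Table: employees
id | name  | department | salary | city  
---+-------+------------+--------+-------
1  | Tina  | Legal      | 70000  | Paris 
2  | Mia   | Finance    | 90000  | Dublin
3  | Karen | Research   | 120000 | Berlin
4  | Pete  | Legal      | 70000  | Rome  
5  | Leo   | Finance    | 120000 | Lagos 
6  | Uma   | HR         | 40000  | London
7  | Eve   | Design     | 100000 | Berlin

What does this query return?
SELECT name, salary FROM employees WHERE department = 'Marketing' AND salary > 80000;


Filtering: department = 'Marketing' AND salary > 80000
Matching: 0 rows

Empty result set (0 rows)


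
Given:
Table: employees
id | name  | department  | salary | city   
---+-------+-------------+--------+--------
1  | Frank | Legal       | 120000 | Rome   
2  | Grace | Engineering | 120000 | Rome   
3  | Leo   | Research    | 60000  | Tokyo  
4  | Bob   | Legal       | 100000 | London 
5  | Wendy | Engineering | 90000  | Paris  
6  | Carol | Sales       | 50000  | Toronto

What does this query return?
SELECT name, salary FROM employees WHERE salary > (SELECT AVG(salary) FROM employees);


Subquery: AVG(salary) = 90000.0
Filtering: salary > 90000.0
  Frank (120000) -> MATCH
  Grace (120000) -> MATCH
  Bob (100000) -> MATCH


3 rows:
Frank, 120000
Grace, 120000
Bob, 100000


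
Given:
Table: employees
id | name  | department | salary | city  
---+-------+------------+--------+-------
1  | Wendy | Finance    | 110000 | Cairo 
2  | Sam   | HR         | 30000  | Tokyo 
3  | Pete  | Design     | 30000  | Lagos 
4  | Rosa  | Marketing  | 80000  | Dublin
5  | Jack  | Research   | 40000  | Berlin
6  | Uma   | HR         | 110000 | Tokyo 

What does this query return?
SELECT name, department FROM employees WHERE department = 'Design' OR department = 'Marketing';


Filtering: department = 'Design' OR 'Marketing'
Matching: 2 rows

2 rows:
Pete, Design
Rosa, Marketing


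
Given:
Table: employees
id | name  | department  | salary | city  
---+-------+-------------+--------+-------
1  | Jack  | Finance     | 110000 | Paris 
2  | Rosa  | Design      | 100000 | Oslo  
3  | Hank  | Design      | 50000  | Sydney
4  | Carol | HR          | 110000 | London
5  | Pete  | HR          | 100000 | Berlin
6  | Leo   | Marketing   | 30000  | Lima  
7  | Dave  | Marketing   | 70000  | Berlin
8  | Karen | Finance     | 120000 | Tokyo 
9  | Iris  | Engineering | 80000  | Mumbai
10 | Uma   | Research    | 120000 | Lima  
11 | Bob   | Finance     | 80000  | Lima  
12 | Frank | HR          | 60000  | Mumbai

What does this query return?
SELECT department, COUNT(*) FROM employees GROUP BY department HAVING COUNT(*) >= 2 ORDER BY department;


Groups with count >= 2:
  Design: 2 -> PASS
  Finance: 3 -> PASS
  HR: 3 -> PASS
  Marketing: 2 -> PASS
  Engineering: 1 -> filtered out
  Research: 1 -> filtered out


4 groups:
Design, 2
Finance, 3
HR, 3
Marketing, 2


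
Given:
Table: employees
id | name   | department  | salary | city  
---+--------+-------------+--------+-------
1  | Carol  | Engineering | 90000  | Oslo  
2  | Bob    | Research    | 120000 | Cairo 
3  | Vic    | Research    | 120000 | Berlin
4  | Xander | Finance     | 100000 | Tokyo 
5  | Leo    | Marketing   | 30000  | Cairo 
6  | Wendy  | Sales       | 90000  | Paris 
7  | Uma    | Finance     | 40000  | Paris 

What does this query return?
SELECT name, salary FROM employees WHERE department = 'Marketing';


Filtering: department = 'Marketing'
Matching rows: 1

1 rows:
Leo, 30000


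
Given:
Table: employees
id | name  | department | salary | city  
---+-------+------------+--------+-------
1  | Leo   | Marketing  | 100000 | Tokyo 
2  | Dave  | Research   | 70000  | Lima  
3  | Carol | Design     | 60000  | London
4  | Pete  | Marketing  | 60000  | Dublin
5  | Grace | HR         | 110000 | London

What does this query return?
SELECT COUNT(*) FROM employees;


COUNT(*) counts all rows

5


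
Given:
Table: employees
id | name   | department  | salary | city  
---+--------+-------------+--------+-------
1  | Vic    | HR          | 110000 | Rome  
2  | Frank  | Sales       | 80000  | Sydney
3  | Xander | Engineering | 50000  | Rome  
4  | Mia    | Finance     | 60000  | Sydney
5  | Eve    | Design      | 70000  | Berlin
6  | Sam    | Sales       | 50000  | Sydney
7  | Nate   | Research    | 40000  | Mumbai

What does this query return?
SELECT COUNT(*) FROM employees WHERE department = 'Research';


Counting rows where department = 'Research'
  Nate -> MATCH


1


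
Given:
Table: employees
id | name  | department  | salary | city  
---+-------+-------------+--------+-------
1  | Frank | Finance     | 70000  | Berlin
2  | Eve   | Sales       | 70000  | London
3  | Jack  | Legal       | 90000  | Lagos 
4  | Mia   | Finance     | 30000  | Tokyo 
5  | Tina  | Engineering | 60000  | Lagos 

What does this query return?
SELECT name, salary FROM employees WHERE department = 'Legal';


Filtering: department = 'Legal'
Matching rows: 1

1 rows:
Jack, 90000


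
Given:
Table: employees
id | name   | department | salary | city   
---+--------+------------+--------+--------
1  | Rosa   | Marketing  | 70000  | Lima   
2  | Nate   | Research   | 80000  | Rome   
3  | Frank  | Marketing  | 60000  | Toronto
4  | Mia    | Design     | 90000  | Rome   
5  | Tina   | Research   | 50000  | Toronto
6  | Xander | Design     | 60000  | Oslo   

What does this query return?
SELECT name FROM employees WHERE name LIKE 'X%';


LIKE 'X%' matches names starting with 'X'
Matching: 1

1 rows:
Xander


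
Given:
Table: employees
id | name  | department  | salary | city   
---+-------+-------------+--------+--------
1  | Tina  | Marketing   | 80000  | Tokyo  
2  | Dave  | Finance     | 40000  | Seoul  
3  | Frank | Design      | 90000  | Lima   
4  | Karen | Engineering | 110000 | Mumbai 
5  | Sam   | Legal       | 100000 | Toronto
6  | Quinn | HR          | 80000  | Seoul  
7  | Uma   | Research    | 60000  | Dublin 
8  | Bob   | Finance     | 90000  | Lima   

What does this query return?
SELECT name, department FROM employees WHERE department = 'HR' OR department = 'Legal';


Filtering: department = 'HR' OR 'Legal'
Matching: 2 rows

2 rows:
Sam, Legal
Quinn, HR


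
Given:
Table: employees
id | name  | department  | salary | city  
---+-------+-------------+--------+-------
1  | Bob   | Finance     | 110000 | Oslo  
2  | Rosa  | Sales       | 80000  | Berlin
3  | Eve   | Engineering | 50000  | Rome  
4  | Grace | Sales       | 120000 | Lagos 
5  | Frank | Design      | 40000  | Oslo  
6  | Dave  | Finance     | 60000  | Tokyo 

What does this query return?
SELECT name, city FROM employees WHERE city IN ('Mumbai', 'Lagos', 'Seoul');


Filtering: city IN ('Mumbai', 'Lagos', 'Seoul')
Matching: 1 rows

1 rows:
Grace, Lagos


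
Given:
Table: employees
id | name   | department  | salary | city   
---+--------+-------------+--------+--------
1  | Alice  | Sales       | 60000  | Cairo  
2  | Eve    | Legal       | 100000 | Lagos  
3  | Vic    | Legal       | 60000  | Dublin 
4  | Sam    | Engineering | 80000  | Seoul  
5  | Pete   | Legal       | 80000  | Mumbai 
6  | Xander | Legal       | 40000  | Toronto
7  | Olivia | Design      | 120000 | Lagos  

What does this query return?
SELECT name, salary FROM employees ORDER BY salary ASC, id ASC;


Sorting by salary ASC, then id ASC for ties

7 rows:
Xander, 40000
Alice, 60000
Vic, 60000
Sam, 80000
Pete, 80000
Eve, 100000
Olivia, 120000


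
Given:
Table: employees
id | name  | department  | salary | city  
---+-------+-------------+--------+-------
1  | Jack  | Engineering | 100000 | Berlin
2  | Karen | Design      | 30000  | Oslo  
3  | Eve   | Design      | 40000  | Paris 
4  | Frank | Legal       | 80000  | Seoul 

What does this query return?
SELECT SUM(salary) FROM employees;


SUM(salary) = 100000 + 30000 + 40000 + 80000 = 250000

250000


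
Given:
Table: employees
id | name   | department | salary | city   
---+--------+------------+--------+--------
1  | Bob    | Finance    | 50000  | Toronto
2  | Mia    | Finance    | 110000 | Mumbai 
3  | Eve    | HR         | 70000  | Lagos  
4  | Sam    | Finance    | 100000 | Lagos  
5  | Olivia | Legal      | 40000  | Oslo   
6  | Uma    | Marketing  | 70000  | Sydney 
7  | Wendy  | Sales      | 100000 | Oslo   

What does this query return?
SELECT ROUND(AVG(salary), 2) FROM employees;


SUM(salary) = 540000
COUNT = 7
ROUND(AVG, 2) = ROUND(540000 / 7, 2) = 77142.86

77142.86


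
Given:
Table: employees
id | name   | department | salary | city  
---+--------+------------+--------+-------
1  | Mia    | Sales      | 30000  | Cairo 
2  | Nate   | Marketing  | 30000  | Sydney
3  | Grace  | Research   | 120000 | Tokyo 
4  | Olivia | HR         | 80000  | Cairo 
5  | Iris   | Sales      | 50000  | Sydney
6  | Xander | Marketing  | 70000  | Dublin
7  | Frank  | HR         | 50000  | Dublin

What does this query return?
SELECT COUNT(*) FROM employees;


COUNT(*) counts all rows

7


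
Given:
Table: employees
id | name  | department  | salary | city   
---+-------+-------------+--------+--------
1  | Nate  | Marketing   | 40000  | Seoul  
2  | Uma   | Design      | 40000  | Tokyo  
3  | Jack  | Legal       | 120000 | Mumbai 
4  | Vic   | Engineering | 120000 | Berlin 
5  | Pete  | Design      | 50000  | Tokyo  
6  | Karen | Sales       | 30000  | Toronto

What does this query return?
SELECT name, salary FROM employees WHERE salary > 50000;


Filtering: salary > 50000
Matching: 2 rows

2 rows:
Jack, 120000
Vic, 120000


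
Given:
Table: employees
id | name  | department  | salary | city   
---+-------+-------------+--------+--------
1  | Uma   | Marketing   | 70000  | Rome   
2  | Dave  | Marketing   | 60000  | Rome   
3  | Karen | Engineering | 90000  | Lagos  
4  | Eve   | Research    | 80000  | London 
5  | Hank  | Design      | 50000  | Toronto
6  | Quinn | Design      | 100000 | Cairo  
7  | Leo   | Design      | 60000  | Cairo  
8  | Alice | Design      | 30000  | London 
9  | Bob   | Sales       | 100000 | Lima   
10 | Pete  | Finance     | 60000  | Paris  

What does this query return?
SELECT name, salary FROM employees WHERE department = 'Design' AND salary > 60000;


Filtering: department = 'Design' AND salary > 60000
Matching: 1 rows

1 rows:
Quinn, 100000


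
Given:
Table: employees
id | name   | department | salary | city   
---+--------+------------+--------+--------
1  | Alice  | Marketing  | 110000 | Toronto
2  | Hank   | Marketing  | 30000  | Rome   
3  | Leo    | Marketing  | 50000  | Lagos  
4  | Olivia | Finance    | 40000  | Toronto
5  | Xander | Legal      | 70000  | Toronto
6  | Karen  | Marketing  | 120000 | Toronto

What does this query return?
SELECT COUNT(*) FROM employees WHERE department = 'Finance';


Counting rows where department = 'Finance'
  Olivia -> MATCH


1


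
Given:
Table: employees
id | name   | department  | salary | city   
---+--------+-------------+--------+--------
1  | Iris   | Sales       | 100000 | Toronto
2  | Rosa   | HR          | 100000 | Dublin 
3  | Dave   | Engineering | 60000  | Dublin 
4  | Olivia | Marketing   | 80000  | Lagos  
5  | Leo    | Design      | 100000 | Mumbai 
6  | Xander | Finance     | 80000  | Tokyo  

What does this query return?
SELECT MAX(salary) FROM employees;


Salaries: 100000, 100000, 60000, 80000, 100000, 80000
MAX = 100000

100000


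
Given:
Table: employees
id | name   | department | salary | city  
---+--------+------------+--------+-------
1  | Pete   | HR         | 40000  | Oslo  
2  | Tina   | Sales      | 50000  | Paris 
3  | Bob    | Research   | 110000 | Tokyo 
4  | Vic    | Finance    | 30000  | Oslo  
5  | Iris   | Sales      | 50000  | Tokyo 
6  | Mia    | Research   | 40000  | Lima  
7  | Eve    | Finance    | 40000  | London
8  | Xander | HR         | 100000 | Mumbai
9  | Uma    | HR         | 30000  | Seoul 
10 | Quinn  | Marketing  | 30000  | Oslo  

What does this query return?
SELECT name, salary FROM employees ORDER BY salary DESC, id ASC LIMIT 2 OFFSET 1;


Sort by salary DESC (id ASC tiebreak), then skip 1 and take 2
Rows 2 through 3

2 rows:
Xander, 100000
Tina, 50000


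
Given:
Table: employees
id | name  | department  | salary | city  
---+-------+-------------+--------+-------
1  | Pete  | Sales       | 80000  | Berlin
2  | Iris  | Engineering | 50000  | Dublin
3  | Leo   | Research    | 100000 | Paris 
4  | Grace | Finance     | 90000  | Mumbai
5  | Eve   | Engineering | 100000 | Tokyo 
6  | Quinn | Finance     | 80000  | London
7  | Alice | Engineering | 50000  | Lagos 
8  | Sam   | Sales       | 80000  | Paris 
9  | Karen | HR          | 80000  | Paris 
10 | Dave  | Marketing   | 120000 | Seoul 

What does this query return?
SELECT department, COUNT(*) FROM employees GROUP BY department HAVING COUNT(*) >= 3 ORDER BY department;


Groups with count >= 3:
  Engineering: 3 -> PASS
  Finance: 2 -> filtered out
  HR: 1 -> filtered out
  Marketing: 1 -> filtered out
  Research: 1 -> filtered out
  Sales: 2 -> filtered out


1 groups:
Engineering, 3


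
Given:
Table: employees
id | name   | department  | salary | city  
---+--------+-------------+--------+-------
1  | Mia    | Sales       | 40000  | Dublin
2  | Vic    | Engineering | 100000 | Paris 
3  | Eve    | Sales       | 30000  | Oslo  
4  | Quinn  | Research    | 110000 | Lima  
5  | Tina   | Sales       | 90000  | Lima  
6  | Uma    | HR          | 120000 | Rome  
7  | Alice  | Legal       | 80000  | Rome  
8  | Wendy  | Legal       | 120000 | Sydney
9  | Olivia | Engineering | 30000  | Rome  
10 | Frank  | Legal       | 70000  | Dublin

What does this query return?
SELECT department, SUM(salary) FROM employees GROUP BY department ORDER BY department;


Summing salary within each department:
  Engineering: 100000 + 30000 = 130000
  HR: 120000 = 120000
  Legal: 80000 + 120000 + 70000 = 270000
  Research: 110000 = 110000
  Sales: 40000 + 30000 + 90000 = 160000


5 groups:
Engineering, 130000
HR, 120000
Legal, 270000
Research, 110000
Sales, 160000


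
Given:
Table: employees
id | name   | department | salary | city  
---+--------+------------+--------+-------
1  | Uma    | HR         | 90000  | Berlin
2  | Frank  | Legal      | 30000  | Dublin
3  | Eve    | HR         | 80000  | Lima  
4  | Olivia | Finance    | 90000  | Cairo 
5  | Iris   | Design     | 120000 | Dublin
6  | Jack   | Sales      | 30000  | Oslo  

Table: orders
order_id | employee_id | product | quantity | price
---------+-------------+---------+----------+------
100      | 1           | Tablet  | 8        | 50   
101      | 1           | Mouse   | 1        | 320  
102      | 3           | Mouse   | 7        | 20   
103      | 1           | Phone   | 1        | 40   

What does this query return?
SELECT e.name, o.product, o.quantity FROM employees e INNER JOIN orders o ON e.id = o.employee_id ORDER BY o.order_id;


Joining employees.id = orders.employee_id:
  employee Uma (id=1) -> order Tablet
  employee Uma (id=1) -> order Mouse
  employee Eve (id=3) -> order Mouse
  employee Uma (id=1) -> order Phone


4 rows:
Uma, Tablet, 8
Uma, Mouse, 1
Eve, Mouse, 7
Uma, Phone, 1


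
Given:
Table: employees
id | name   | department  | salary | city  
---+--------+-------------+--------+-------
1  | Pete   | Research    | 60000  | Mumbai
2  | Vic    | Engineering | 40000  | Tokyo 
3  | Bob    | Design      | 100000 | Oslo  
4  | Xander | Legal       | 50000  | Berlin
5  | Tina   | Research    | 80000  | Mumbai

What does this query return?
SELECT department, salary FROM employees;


Projecting columns: department, salary

5 rows:
Research, 60000
Engineering, 40000
Design, 100000
Legal, 50000
Research, 80000


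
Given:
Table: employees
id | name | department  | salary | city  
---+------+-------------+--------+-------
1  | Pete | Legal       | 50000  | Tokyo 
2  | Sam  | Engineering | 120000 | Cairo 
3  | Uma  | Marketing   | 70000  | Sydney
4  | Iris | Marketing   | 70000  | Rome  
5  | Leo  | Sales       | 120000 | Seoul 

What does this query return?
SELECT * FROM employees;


SELECT * returns all 5 rows with all columns

5 rows:
1, Pete, Legal, 50000, Tokyo
2, Sam, Engineering, 120000, Cairo
3, Uma, Marketing, 70000, Sydney
4, Iris, Marketing, 70000, Rome
5, Leo, Sales, 120000, Seoul


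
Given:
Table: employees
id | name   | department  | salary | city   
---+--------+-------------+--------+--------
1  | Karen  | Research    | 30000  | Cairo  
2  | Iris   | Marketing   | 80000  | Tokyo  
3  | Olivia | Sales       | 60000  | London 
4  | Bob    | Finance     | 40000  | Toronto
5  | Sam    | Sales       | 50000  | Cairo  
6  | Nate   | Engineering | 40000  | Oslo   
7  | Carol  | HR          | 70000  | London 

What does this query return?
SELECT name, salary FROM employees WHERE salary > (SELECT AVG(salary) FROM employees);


Subquery: AVG(salary) = 52857.14
Filtering: salary > 52857.14
  Iris (80000) -> MATCH
  Olivia (60000) -> MATCH
  Carol (70000) -> MATCH


3 rows:
Iris, 80000
Olivia, 60000
Carol, 70000


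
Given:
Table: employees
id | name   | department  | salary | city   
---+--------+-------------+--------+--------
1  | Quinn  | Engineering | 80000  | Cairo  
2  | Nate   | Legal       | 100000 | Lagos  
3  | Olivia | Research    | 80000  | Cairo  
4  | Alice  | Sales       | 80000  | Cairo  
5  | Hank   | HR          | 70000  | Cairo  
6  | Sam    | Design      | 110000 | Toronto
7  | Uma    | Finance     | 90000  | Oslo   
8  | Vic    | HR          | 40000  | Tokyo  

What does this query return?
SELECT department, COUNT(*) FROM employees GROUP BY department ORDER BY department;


Assigning each row to its department group:
  Quinn -> Engineering
  Nate -> Legal
  Olivia -> Research
  Alice -> Sales
  Hank -> HR
  Sam -> Design
  Uma -> Finance
  Vic -> HR


7 groups:
Design, 1
Engineering, 1
Finance, 1
HR, 2
Legal, 1
Research, 1
Sales, 1


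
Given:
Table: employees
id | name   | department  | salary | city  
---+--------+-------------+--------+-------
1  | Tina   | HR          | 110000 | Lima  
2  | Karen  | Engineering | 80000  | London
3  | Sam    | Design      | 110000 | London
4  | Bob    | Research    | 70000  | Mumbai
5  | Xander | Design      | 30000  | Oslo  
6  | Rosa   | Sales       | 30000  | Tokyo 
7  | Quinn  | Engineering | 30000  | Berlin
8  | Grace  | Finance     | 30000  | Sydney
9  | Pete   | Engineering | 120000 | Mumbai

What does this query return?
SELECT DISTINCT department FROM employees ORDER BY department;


All 'department' values (row order): HR, Engineering, Design, Research, Design, Sales, Engineering, Finance, Engineering
Removing duplicates leaves 6 unique value(s).

6 values:
Design
Engineering
Finance
HR
Research
Sales


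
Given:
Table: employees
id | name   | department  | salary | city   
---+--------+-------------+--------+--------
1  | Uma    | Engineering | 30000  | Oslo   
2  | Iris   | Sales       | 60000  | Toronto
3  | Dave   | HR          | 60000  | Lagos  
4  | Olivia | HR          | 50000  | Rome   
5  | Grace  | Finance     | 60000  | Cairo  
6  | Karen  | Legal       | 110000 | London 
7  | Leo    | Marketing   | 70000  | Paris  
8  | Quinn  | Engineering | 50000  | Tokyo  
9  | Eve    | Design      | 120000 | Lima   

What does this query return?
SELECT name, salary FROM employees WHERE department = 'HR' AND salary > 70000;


Filtering: department = 'HR' AND salary > 70000
Matching: 0 rows

Empty result set (0 rows)


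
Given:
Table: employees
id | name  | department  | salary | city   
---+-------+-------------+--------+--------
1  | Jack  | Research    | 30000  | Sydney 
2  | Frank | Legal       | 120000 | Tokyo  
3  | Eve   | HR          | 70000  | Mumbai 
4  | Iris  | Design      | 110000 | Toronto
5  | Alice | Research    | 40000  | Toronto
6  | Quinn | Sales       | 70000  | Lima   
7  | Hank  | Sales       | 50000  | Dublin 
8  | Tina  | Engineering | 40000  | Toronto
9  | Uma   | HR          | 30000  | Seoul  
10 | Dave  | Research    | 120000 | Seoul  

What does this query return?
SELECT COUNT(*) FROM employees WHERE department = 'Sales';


Counting rows where department = 'Sales'
  Quinn -> MATCH
  Hank -> MATCH


2


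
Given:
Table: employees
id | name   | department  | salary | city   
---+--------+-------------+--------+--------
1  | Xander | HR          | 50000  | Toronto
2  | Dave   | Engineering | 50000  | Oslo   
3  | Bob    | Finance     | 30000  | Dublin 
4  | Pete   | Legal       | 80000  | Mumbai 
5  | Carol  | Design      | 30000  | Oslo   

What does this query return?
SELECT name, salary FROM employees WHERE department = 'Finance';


Filtering: department = 'Finance'
Matching rows: 1

1 rows:
Bob, 30000


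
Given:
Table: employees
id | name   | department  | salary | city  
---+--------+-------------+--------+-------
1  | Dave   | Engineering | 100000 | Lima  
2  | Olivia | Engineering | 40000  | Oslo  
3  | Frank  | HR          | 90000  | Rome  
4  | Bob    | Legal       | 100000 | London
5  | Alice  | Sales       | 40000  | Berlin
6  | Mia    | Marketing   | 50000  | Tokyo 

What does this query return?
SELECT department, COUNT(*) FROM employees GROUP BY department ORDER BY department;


Assigning each row to its department group:
  Dave -> Engineering
  Olivia -> Engineering
  Frank -> HR
  Bob -> Legal
  Alice -> Sales
  Mia -> Marketing


5 groups:
Engineering, 2
HR, 1
Legal, 1
Marketing, 1
Sales, 1


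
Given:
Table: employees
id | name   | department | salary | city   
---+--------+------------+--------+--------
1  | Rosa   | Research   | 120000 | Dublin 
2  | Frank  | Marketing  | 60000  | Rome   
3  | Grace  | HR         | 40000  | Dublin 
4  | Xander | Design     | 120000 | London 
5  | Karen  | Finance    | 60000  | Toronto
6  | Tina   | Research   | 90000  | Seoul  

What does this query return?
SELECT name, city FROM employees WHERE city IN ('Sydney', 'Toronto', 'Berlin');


Filtering: city IN ('Sydney', 'Toronto', 'Berlin')
Matching: 1 rows

1 rows:
Karen, Toronto


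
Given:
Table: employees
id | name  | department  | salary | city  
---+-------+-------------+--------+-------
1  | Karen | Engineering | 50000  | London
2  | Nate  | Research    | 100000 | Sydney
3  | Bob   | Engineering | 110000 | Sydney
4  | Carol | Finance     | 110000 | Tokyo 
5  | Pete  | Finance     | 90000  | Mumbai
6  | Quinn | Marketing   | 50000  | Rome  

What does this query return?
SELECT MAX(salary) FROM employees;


Salaries: 50000, 100000, 110000, 110000, 90000, 50000
MAX = 110000

110000


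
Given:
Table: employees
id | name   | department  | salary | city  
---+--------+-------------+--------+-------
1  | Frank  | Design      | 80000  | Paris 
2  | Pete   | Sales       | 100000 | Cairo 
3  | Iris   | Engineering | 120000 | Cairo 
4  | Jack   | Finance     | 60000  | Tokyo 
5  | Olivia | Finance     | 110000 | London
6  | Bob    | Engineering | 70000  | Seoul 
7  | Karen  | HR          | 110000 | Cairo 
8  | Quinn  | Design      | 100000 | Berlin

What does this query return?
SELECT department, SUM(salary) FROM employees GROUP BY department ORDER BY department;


Summing salary within each department:
  Design: 80000 + 100000 = 180000
  Engineering: 120000 + 70000 = 190000
  Finance: 60000 + 110000 = 170000
  HR: 110000 = 110000
  Sales: 100000 = 100000


5 groups:
Design, 180000
Engineering, 190000
Finance, 170000
HR, 110000
Sales, 100000


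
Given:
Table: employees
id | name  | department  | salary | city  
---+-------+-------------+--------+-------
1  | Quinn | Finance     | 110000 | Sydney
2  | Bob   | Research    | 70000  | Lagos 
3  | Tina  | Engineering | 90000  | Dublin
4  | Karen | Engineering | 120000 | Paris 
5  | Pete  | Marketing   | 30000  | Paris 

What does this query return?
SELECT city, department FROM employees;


Projecting columns: city, department

5 rows:
Sydney, Finance
Lagos, Research
Dublin, Engineering
Paris, Engineering
Paris, Marketing


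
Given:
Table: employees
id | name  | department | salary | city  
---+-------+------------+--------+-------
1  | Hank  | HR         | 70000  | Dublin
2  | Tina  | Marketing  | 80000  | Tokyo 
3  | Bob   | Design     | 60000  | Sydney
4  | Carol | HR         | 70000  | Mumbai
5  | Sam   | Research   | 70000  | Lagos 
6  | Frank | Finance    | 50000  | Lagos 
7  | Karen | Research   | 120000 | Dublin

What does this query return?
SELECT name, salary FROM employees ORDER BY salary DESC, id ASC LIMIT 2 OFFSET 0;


Sort by salary DESC (id ASC tiebreak), then skip 0 and take 2
Rows 1 through 2

2 rows:
Karen, 120000
Tina, 80000


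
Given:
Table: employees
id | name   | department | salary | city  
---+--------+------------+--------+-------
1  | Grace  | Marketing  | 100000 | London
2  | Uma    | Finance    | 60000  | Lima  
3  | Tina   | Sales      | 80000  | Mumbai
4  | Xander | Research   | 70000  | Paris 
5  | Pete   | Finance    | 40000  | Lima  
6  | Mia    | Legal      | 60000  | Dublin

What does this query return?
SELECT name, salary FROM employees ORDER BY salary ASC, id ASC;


Sorting by salary ASC, then id ASC for ties

6 rows:
Pete, 40000
Uma, 60000
Mia, 60000
Xander, 70000
Tina, 80000
Grace, 100000


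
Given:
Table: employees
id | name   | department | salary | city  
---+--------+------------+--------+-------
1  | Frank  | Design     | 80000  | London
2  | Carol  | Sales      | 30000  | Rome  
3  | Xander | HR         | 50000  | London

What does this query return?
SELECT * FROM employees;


SELECT * returns all 3 rows with all columns

3 rows:
1, Frank, Design, 80000, London
2, Carol, Sales, 30000, Rome
3, Xander, HR, 50000, London


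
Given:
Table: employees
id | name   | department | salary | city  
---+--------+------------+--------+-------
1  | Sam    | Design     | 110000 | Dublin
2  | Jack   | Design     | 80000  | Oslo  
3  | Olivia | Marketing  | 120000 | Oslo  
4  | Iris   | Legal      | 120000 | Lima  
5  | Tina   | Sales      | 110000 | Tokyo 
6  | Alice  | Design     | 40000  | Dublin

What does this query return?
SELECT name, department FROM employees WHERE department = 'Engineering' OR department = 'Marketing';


Filtering: department = 'Engineering' OR 'Marketing'
Matching: 1 rows

1 rows:
Olivia, Marketing


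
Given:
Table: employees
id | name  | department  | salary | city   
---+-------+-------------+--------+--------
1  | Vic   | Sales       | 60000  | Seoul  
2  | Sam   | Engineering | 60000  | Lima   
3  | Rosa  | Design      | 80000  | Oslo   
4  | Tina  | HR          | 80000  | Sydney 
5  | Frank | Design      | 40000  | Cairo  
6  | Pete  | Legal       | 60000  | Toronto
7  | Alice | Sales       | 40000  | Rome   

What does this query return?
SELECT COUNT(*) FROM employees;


COUNT(*) counts all rows

7


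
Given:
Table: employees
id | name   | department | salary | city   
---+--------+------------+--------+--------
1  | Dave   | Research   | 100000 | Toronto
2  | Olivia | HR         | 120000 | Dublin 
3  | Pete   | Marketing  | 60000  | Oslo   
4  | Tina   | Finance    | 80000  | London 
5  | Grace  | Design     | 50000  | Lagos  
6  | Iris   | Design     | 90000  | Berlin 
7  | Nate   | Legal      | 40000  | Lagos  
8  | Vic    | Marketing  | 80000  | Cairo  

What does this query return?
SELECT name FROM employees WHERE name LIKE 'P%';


LIKE 'P%' matches names starting with 'P'
Matching: 1

1 rows:
Pete


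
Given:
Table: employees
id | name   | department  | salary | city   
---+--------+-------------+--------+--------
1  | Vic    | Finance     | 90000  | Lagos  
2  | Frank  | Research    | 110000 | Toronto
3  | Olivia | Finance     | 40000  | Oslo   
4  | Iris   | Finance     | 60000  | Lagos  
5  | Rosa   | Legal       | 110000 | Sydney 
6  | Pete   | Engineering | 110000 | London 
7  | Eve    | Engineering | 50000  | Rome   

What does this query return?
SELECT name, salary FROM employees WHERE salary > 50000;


Filtering: salary > 50000
Matching: 5 rows

5 rows:
Vic, 90000
Frank, 110000
Iris, 60000
Rosa, 110000
Pete, 110000


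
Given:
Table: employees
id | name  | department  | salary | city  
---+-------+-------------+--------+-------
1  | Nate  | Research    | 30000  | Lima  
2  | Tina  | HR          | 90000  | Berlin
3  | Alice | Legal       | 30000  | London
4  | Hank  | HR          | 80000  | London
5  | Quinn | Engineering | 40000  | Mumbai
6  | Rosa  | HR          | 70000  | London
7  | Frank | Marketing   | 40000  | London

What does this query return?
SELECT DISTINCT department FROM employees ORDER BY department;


All 'department' values (row order): Research, HR, Legal, HR, Engineering, HR, Marketing
Removing duplicates leaves 5 unique value(s).

5 values:
Engineering
HR
Legal
Marketing
Research


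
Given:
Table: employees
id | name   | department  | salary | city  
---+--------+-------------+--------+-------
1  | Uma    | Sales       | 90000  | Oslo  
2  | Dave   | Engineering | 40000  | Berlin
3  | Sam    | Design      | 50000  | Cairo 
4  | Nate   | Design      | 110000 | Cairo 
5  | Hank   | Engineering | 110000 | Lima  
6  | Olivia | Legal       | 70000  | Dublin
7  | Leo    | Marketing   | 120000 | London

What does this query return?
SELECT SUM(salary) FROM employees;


SUM(salary) = 90000 + 40000 + 50000 + 110000 + 110000 + 70000 + 120000 = 590000

590000


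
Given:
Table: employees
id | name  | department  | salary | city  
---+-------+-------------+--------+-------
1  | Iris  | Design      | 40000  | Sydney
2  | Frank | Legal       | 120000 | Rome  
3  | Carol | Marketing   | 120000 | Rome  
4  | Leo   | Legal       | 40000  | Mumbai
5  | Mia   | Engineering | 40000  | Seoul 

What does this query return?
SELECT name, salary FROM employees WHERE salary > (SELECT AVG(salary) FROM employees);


Subquery: AVG(salary) = 72000.0
Filtering: salary > 72000.0
  Frank (120000) -> MATCH
  Carol (120000) -> MATCH


2 rows:
Frank, 120000
Carol, 120000


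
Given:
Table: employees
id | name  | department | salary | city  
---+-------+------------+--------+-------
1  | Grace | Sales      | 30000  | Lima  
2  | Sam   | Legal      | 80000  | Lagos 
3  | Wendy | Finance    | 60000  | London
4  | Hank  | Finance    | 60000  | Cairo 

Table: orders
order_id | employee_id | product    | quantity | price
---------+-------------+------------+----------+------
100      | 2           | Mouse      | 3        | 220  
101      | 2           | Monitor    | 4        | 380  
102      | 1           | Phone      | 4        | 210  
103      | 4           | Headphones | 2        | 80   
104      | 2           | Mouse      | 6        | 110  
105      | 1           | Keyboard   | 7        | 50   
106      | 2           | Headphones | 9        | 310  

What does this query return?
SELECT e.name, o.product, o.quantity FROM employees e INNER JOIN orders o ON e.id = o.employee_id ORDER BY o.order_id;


Joining employees.id = orders.employee_id:
  employee Sam (id=2) -> order Mouse
  employee Sam (id=2) -> order Monitor
  employee Grace (id=1) -> order Phone
  employee Hank (id=4) -> order Headphones
  employee Sam (id=2) -> order Mouse
  employee Grace (id=1) -> order Keyboard
  employee Sam (id=2) -> order Headphones


7 rows:
Sam, Mouse, 3
Sam, Monitor, 4
Grace, Phone, 4
Hank, Headphones, 2
Sam, Mouse, 6
Grace, Keyboard, 7
Sam, Headphones, 9


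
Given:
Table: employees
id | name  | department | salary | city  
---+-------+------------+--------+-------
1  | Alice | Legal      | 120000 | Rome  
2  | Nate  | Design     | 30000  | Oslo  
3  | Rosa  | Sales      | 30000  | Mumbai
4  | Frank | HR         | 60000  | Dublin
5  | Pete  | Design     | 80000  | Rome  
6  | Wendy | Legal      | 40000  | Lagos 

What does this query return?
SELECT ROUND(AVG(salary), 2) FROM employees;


SUM(salary) = 360000
COUNT = 6
ROUND(AVG, 2) = ROUND(360000 / 6, 2) = 60000.0

60000.0


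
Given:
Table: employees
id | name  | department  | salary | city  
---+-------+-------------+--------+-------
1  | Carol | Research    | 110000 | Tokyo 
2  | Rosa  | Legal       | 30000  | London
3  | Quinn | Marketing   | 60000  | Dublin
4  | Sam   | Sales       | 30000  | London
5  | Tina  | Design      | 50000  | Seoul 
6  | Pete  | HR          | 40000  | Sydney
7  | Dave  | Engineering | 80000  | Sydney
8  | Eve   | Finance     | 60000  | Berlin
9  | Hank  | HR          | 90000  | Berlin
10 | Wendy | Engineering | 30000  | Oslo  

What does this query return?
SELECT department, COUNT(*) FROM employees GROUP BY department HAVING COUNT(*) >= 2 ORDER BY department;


Groups with count >= 2:
  Engineering: 2 -> PASS
  HR: 2 -> PASS
  Design: 1 -> filtered out
  Finance: 1 -> filtered out
  Legal: 1 -> filtered out
  Marketing: 1 -> filtered out
  Research: 1 -> filtered out
  Sales: 1 -> filtered out


2 groups:
Engineering, 2
HR, 2


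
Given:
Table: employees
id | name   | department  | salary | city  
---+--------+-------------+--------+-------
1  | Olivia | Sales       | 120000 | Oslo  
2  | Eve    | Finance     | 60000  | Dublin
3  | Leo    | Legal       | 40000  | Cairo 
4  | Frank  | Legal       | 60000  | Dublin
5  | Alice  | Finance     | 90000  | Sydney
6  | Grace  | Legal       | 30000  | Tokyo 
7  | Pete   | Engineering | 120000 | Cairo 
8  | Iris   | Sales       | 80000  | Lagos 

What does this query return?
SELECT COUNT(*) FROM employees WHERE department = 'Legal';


Counting rows where department = 'Legal'
  Leo -> MATCH
  Frank -> MATCH
  Grace -> MATCH


3


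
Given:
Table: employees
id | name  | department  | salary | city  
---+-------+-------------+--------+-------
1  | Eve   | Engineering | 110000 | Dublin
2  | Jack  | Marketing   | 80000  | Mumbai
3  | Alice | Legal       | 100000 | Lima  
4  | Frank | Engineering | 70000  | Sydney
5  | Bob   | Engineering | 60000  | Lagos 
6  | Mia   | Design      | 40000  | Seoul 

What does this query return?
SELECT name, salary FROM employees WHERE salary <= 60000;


Filtering: salary <= 60000
Matching: 2 rows

2 rows:
Bob, 60000
Mia, 40000


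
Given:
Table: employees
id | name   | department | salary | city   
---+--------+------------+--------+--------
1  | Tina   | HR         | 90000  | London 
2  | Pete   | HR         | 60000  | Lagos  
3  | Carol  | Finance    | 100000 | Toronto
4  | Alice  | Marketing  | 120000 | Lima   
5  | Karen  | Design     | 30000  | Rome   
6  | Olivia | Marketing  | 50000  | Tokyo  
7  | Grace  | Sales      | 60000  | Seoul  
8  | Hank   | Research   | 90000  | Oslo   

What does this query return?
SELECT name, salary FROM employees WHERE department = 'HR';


Filtering: department = 'HR'
Matching rows: 2

2 rows:
Tina, 90000
Pete, 60000


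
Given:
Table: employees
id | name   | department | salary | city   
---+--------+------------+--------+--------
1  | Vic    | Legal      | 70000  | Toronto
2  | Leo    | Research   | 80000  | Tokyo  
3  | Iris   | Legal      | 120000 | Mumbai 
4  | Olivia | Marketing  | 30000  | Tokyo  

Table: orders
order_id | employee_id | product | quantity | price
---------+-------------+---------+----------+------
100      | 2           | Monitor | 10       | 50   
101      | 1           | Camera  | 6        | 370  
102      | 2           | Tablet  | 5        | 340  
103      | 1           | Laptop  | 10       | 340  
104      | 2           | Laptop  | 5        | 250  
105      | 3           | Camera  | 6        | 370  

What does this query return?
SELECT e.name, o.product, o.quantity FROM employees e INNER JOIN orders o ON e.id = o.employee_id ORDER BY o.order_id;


Joining employees.id = orders.employee_id:
  employee Leo (id=2) -> order Monitor
  employee Vic (id=1) -> order Camera
  employee Leo (id=2) -> order Tablet
  employee Vic (id=1) -> order Laptop
  employee Leo (id=2) -> order Laptop
  employee Iris (id=3) -> order Camera


6 rows:
Leo, Monitor, 10
Vic, Camera, 6
Leo, Tablet, 5
Vic, Laptop, 10
Leo, Laptop, 5
Iris, Camera, 6


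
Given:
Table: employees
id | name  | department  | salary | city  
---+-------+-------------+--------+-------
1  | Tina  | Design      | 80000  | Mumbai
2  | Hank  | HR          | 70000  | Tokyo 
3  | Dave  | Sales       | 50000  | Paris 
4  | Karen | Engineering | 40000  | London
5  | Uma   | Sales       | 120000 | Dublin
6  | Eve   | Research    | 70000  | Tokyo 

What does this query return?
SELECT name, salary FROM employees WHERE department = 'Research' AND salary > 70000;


Filtering: department = 'Research' AND salary > 70000
Matching: 0 rows

Empty result set (0 rows)


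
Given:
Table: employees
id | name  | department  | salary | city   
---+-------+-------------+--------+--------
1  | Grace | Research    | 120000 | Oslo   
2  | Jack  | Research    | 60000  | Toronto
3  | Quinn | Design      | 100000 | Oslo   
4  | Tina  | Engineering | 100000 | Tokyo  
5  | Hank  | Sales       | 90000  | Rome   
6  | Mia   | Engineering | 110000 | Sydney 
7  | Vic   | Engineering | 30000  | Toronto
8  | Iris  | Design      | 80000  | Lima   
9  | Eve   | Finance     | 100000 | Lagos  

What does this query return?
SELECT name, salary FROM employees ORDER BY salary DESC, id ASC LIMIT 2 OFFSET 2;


Sort by salary DESC (id ASC tiebreak), then skip 2 and take 2
Rows 3 through 4

2 rows:
Quinn, 100000
Tina, 100000


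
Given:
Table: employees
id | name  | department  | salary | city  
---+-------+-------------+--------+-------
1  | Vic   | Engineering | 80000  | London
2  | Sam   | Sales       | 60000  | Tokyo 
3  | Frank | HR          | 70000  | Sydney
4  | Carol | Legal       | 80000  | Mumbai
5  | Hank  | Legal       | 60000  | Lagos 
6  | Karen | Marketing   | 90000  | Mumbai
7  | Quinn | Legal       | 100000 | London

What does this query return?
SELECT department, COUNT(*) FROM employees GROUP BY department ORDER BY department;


Assigning each row to its department group:
  Vic -> Engineering
  Sam -> Sales
  Frank -> HR
  Carol -> Legal
  Hank -> Legal
  Karen -> Marketing
  Quinn -> Legal


5 groups:
Engineering, 1
HR, 1
Legal, 3
Marketing, 1
Sales, 1


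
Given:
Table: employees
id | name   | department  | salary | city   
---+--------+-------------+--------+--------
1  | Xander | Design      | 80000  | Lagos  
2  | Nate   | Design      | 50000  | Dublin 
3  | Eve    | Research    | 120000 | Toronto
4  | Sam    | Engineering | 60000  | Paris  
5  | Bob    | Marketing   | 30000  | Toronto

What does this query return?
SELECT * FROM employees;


SELECT * returns all 5 rows with all columns

5 rows:
1, Xander, Design, 80000, Lagos
2, Nate, Design, 50000, Dublin
3, Eve, Research, 120000, Toronto
4, Sam, Engineering, 60000, Paris
5, Bob, Marketing, 30000, Toronto


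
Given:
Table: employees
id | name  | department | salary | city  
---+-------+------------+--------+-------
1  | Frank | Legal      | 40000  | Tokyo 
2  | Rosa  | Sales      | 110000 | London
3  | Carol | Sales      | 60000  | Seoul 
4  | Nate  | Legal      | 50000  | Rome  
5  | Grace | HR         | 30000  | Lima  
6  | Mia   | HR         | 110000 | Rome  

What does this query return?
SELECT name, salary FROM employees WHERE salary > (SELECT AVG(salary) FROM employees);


Subquery: AVG(salary) = 66666.67
Filtering: salary > 66666.67
  Rosa (110000) -> MATCH
  Mia (110000) -> MATCH


2 rows:
Rosa, 110000
Mia, 110000


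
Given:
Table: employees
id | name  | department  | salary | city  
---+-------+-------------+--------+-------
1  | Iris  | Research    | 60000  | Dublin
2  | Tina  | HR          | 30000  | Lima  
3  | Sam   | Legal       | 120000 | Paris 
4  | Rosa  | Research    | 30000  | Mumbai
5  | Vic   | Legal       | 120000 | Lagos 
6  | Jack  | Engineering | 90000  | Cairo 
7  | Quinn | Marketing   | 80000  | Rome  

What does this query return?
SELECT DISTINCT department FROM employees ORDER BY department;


All 'department' values (row order): Research, HR, Legal, Research, Legal, Engineering, Marketing
Removing duplicates leaves 5 unique value(s).

5 values:
Engineering
HR
Legal
Marketing
Research
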